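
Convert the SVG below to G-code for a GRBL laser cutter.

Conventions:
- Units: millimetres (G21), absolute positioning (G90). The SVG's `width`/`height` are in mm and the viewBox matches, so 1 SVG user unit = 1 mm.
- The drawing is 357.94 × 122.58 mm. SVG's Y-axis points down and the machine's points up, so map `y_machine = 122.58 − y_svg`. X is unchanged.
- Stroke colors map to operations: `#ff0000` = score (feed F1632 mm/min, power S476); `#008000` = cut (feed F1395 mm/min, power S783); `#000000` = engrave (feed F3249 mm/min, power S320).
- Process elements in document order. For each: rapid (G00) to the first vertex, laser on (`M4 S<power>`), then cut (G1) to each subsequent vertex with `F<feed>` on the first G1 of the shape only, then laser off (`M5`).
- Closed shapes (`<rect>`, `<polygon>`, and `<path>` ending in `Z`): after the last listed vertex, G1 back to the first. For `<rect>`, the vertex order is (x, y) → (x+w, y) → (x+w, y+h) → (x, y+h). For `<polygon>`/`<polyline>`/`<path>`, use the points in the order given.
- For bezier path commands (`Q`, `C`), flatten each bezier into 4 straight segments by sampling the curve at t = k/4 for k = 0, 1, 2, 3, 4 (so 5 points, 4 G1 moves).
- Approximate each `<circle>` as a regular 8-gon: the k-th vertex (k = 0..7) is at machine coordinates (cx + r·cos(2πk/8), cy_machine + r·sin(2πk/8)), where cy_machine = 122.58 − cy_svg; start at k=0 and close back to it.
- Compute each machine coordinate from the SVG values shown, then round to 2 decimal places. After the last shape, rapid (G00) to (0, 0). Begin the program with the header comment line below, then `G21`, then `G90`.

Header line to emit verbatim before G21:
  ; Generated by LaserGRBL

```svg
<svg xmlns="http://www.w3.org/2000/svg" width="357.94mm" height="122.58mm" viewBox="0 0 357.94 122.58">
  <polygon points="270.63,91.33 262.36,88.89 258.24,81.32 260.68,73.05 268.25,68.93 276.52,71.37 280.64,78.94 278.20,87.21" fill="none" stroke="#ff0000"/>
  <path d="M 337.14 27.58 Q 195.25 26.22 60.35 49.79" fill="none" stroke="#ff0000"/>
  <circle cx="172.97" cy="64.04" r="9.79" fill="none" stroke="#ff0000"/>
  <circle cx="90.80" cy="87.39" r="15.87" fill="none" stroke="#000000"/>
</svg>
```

; Generated by LaserGRBL
G21
G90
G00 X270.63 Y31.25
M4 S476
G1 X262.36 Y33.69 F1632
G1 X258.24 Y41.26
G1 X260.68 Y49.53
G1 X268.25 Y53.65
G1 X276.52 Y51.21
G1 X280.64 Y43.64
G1 X278.20 Y35.37
G1 X270.63 Y31.25
M5
G00 X337.14 Y95.00
M4 S476
G1 X266.63 Y94.12 F1632
G1 X197.00 Y90.13
G1 X128.24 Y83.02
G1 X60.35 Y72.79
M5
G00 X182.76 Y58.54
M4 S476
G1 X179.89 Y65.46 F1632
G1 X172.97 Y68.33
G1 X166.05 Y65.46
G1 X163.18 Y58.54
G1 X166.05 Y51.62
G1 X172.97 Y48.75
G1 X179.89 Y51.62
G1 X182.76 Y58.54
M5
G00 X106.67 Y35.19
M4 S320
G1 X102.02 Y46.41 F3249
G1 X90.80 Y51.06
G1 X79.58 Y46.41
G1 X74.93 Y35.19
G1 X79.58 Y23.97
G1 X90.80 Y19.32
G1 X102.02 Y23.97
G1 X106.67 Y35.19
M5
G00 X0.00 Y0.00

1 u = 1 mm; y_m = 122.58 − y.

[1] `<polygon>` regular polygon, #ff0000→score S476 F1632: (270.63,31.25) → (262.36,33.69) → (258.24,41.26) → (260.68,49.53) → (268.25,53.65) → (276.52,51.21) → (280.64,43.64) → (278.20,35.37) → (270.63,31.25) (closed)

[2] `<path>` quadratic bezier, #ff0000→score S476 F1632: (337.14,95.00) → (266.63,94.12) → (197.00,90.13) → (128.24,83.02) → (60.35,72.79)

[3] `<circle>` circle, #ff0000→score S476 F1632: (182.76,58.54) → (179.89,65.46) → (172.97,68.33) → (166.05,65.46) → (163.18,58.54) → (166.05,51.62) → (172.97,48.75) → (179.89,51.62) → (182.76,58.54) (closed)

[4] `<circle>` circle, #000000→engrave S320 F3249: (106.67,35.19) → (102.02,46.41) → (90.80,51.06) → (79.58,46.41) → (74.93,35.19) → (79.58,23.97) → (90.80,19.32) → (102.02,23.97) → (106.67,35.19) (closed)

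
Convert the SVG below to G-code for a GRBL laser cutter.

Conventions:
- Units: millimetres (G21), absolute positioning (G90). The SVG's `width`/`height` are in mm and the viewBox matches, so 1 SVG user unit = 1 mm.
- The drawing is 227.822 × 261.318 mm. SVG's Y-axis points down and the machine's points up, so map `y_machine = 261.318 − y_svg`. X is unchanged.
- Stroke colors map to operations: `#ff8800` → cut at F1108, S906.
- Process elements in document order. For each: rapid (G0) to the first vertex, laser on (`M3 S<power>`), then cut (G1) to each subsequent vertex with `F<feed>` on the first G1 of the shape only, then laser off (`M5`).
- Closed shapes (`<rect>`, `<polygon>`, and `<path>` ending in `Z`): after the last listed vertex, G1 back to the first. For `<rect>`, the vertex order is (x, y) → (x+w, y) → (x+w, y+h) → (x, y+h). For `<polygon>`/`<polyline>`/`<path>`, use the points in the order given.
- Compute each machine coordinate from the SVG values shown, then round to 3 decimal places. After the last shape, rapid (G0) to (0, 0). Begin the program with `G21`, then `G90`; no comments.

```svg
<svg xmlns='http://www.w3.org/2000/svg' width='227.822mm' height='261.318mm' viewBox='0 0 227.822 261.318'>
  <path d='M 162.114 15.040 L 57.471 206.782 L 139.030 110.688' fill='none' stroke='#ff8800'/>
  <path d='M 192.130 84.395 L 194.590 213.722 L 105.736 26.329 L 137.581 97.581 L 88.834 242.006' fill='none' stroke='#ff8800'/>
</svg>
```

viewBox `0 0 227.822 261.318` with mm width/height → 1 unit = 1 mm. Flip: y_m = 261.318 − y_svg.

**Shape 1** — `<path>` open polyline, stroke `#ff8800` → cut (S906, F1108). Machine vertices: (162.114,246.278) → (57.471,54.536) → (139.030,150.630). Open path.

**Shape 2** — `<path>` open polyline, stroke `#ff8800` → cut (S906, F1108). Machine vertices: (192.130,176.923) → (194.590,47.596) → (105.736,234.989) → (137.581,163.737) → (88.834,19.312). Open path.

G21
G90
G0 X162.114 Y246.278
M3 S906
G1 X57.471 Y54.536 F1108
G1 X139.030 Y150.630
M5
G0 X192.130 Y176.923
M3 S906
G1 X194.590 Y47.596 F1108
G1 X105.736 Y234.989
G1 X137.581 Y163.737
G1 X88.834 Y19.312
M5
G0 X0.000 Y0.000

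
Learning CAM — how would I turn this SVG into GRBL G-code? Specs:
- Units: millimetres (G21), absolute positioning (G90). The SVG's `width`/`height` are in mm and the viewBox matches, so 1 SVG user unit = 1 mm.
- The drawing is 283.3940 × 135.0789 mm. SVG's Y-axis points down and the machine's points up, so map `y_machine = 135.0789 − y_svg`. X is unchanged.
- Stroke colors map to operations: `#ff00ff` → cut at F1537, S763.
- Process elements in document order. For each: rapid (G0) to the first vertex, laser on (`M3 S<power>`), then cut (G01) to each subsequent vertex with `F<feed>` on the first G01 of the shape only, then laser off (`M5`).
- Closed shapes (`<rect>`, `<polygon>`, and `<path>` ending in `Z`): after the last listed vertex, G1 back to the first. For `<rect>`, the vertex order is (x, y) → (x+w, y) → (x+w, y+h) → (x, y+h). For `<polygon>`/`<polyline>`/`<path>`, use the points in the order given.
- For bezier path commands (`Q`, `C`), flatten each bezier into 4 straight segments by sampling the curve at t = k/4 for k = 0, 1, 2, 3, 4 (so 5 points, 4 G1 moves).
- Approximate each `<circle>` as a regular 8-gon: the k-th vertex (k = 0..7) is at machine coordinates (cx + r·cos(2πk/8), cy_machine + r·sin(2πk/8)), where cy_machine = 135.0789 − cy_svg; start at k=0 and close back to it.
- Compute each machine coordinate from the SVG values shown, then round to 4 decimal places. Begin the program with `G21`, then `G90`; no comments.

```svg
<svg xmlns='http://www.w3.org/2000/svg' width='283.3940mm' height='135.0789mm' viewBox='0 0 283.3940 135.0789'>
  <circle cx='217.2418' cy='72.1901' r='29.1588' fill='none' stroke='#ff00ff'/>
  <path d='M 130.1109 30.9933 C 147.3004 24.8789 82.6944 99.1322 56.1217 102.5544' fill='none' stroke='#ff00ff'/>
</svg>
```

G21
G90
G0 X246.4006 Y62.8888
M3 S763
G01 X237.8602 Y83.5072 F1537
G01 X217.2418 Y92.0476
G01 X196.6234 Y83.5072
G01 X188.0830 Y62.8888
G01 X196.6234 Y42.2704
G01 X217.2418 Y33.7300
G01 X237.8602 Y42.2704
G01 X246.4006 Y62.8888
M5
G0 X130.1109 Y104.0856
M3 S763
G01 X129.5387 Y95.9649 F1537
G01 X109.5271 Y71.8813
G01 X81.3101 Y46.0095
G01 X56.1217 Y32.5245
M5

1 u = 1 mm; y_m = 135.0789 − y.

[1] `<circle>` circle, #ff00ff→cut S763 F1537: (246.4006,62.8888) → (237.8602,83.5072) → (217.2418,92.0476) → (196.6234,83.5072) → (188.0830,62.8888) → (196.6234,42.2704) → (217.2418,33.7300) → (237.8602,42.2704) → (246.4006,62.8888) (closed)

[2] `<path>` cubic bezier, #ff00ff→cut S763 F1537: (130.1109,104.0856) → (129.5387,95.9649) → (109.5271,71.8813) → (81.3101,46.0095) → (56.1217,32.5245)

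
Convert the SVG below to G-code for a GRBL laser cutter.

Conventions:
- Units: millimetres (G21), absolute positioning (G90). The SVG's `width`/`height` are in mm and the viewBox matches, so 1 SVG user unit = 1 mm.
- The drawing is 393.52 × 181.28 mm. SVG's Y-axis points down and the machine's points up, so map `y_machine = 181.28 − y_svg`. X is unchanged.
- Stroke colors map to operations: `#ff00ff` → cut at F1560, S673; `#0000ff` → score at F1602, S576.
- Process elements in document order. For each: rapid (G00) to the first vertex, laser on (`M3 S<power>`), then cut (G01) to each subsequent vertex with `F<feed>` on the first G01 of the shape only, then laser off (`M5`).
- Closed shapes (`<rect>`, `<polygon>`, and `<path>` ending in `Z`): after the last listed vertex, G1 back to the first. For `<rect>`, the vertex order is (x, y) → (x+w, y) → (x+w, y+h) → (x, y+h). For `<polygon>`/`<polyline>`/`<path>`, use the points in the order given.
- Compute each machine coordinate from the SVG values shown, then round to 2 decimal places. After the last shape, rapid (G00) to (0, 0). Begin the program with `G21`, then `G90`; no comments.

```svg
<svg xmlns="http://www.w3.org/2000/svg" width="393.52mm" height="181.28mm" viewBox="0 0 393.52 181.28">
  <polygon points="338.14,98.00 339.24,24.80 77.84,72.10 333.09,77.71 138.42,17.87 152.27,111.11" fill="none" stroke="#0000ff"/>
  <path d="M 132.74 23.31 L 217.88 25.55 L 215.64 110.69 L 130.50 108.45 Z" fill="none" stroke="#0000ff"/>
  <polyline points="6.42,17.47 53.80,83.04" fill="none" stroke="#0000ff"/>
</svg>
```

1 u = 1 mm; y_m = 181.28 − y.

[1] `<polygon>` closed polygon, #0000ff→score S576 F1602: (338.14,83.28) → (339.24,156.48) → (77.84,109.18) → (333.09,103.57) → (138.42,163.41) → (152.27,70.17) → (338.14,83.28) (closed)

[2] `<path>` regular polygon, #0000ff→score S576 F1602: (132.74,157.97) → (217.88,155.73) → (215.64,70.59) → (130.50,72.83) → (132.74,157.97) (closed)

[3] `<polyline>` line segment, #0000ff→score S576 F1602: (6.42,163.81) → (53.80,98.24)

G21
G90
G00 X338.14 Y83.28
M3 S576
G01 X339.24 Y156.48 F1602
G01 X77.84 Y109.18
G01 X333.09 Y103.57
G01 X138.42 Y163.41
G01 X152.27 Y70.17
G01 X338.14 Y83.28
M5
G00 X132.74 Y157.97
M3 S576
G01 X217.88 Y155.73 F1602
G01 X215.64 Y70.59
G01 X130.50 Y72.83
G01 X132.74 Y157.97
M5
G00 X6.42 Y163.81
M3 S576
G01 X53.80 Y98.24 F1602
M5
G00 X0.00 Y0.00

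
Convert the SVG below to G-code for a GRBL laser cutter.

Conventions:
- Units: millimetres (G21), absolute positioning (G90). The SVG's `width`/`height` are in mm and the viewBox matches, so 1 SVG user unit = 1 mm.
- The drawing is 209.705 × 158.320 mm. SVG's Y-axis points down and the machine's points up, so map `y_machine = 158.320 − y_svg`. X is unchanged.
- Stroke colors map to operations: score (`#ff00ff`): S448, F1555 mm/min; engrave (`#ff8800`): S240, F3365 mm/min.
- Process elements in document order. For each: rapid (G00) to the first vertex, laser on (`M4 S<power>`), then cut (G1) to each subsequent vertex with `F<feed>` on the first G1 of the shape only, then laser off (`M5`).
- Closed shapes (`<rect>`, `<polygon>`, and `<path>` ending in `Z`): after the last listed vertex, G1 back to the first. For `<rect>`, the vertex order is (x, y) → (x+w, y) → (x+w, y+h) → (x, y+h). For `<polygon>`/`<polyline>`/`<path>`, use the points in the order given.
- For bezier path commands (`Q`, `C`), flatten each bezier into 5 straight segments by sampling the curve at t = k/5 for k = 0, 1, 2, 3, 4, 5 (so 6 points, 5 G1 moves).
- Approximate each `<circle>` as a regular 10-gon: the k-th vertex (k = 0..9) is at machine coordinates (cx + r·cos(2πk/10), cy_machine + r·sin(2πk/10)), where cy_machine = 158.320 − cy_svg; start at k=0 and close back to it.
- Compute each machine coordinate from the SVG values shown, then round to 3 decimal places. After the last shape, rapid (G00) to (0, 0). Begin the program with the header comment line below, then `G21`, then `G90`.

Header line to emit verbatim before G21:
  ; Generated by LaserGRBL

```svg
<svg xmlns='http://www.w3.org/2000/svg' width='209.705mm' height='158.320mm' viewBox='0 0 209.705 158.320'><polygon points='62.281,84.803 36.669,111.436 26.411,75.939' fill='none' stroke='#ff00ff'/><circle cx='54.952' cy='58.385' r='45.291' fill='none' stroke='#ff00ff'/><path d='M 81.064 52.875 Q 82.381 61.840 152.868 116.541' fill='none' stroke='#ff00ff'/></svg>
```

1 u = 1 mm; y_m = 158.320 − y.

[1] `<polygon>` regular polygon, #ff00ff→score S448 F1555: (62.281,73.517) → (36.669,46.884) → (26.411,82.381) → (62.281,73.517) (closed)

[2] `<circle>` circle, #ff00ff→score S448 F1555: (100.243,99.935) → (91.593,126.556) → (68.948,143.009) → (40.956,143.009) → (18.311,126.556) → (9.661,99.935) → (18.311,73.314) → (40.956,56.861) → (68.948,56.861) → (91.593,73.314) → (100.243,99.935) (closed)

[3] `<path>` quadratic bezier, #ff00ff→score S448 F1555: (81.064,105.445) → (84.358,100.030) → (93.185,90.955) → (107.546,78.222) → (127.440,61.830) → (152.868,41.779)

; Generated by LaserGRBL
G21
G90
G00 X62.281 Y73.517
M4 S448
G1 X36.669 Y46.884 F1555
G1 X26.411 Y82.381
G1 X62.281 Y73.517
M5
G00 X100.243 Y99.935
M4 S448
G1 X91.593 Y126.556 F1555
G1 X68.948 Y143.009
G1 X40.956 Y143.009
G1 X18.311 Y126.556
G1 X9.661 Y99.935
G1 X18.311 Y73.314
G1 X40.956 Y56.861
G1 X68.948 Y56.861
G1 X91.593 Y73.314
G1 X100.243 Y99.935
M5
G00 X81.064 Y105.445
M4 S448
G1 X84.358 Y100.030 F1555
G1 X93.185 Y90.955
G1 X107.546 Y78.222
G1 X127.440 Y61.830
G1 X152.868 Y41.779
M5
G00 X0.000 Y0.000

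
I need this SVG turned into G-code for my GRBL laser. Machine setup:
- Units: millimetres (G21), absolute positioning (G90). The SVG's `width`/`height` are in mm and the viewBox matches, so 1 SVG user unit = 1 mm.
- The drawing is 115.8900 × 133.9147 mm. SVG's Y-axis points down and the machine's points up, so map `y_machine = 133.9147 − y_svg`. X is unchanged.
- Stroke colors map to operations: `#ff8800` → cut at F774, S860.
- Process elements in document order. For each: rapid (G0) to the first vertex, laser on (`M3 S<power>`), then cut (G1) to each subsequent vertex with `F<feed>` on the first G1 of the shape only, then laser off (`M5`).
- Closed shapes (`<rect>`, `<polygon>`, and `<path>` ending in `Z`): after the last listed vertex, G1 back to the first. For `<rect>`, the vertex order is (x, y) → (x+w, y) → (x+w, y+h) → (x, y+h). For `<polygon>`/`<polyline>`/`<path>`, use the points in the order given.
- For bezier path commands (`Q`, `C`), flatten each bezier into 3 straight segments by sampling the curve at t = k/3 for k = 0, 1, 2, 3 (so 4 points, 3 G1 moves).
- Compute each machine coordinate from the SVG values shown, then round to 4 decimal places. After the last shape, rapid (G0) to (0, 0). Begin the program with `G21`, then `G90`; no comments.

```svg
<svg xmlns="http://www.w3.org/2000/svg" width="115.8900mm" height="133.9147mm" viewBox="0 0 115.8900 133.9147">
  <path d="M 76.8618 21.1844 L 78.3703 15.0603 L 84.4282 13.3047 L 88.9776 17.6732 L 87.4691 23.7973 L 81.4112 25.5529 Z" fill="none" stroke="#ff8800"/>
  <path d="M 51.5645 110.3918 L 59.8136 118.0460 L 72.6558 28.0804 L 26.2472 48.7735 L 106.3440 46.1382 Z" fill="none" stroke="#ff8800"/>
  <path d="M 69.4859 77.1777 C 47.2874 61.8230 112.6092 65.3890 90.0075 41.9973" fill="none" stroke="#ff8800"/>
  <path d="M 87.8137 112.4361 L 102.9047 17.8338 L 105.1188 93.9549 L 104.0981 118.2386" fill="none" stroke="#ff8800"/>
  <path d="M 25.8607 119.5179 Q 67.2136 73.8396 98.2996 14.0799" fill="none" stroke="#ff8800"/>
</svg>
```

1 u = 1 mm; y_m = 133.9147 − y.

[1] `<path>` regular polygon, #ff8800→cut S860 F774: (76.8618,112.7303) → (78.3703,118.8544) → (84.4282,120.6100) → (88.9776,116.2415) → (87.4691,110.1174) → (81.4112,108.3618) → (76.8618,112.7303) (closed)

[2] `<path>` closed polygon, #ff8800→cut S860 F774: (51.5645,23.5229) → (59.8136,15.8687) → (72.6558,105.8343) → (26.2472,85.1412) → (106.3440,87.7765) → (51.5645,23.5229) (closed)

[3] `<path>` cubic bezier, #ff8800→cut S860 F774: (69.4859,56.7370) → (69.9629,67.4840) → (89.7993,75.8124) → (90.0075,91.9174)

[4] `<path>` open polyline, #ff8800→cut S860 F774: (87.8137,21.4786) → (102.9047,116.0809) → (105.1188,39.9598) → (104.0981,15.6761)

[5] `<path>` quadratic bezier, #ff8800→cut S860 F774: (25.8607,14.3968) → (52.2885,46.4136) → (76.4348,81.5596) → (98.2996,119.8348)

G21
G90
G0 X76.8618 Y112.7303
M3 S860
G1 X78.3703 Y118.8544 F774
G1 X84.4282 Y120.6100
G1 X88.9776 Y116.2415
G1 X87.4691 Y110.1174
G1 X81.4112 Y108.3618
G1 X76.8618 Y112.7303
M5
G0 X51.5645 Y23.5229
M3 S860
G1 X59.8136 Y15.8687 F774
G1 X72.6558 Y105.8343
G1 X26.2472 Y85.1412
G1 X106.3440 Y87.7765
G1 X51.5645 Y23.5229
M5
G0 X69.4859 Y56.7370
M3 S860
G1 X69.9629 Y67.4840 F774
G1 X89.7993 Y75.8124
G1 X90.0075 Y91.9174
M5
G0 X87.8137 Y21.4786
M3 S860
G1 X102.9047 Y116.0809 F774
G1 X105.1188 Y39.9598
G1 X104.0981 Y15.6761
M5
G0 X25.8607 Y14.3968
M3 S860
G1 X52.2885 Y46.4136 F774
G1 X76.4348 Y81.5596
G1 X98.2996 Y119.8348
M5
G0 X0.0000 Y0.0000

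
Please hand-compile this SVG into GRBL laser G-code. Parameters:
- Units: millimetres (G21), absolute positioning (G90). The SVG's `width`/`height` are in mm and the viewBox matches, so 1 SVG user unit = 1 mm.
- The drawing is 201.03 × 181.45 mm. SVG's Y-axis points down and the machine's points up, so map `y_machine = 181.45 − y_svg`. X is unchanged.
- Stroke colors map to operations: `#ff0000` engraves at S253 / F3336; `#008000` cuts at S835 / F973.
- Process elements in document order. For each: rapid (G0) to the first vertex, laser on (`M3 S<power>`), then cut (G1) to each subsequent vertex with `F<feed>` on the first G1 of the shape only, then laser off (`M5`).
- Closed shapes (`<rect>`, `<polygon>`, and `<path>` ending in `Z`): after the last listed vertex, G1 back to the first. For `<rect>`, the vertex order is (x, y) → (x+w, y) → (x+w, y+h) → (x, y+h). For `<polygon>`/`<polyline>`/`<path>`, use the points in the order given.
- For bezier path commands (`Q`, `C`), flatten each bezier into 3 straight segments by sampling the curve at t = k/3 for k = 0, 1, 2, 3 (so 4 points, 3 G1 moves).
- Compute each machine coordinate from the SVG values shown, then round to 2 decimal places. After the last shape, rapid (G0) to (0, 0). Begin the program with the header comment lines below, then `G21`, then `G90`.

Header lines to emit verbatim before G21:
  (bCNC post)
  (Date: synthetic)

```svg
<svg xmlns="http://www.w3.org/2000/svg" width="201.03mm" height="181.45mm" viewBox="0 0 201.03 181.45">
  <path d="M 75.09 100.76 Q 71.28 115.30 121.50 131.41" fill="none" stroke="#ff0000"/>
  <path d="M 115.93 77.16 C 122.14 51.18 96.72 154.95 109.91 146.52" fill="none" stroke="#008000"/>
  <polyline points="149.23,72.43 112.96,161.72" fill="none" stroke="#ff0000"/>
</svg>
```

(bCNC post)
(Date: synthetic)
G21
G90
G0 X75.09 Y80.69
M3 S253
G1 X78.55 Y70.82 F3336
G1 X94.02 Y60.61
G1 X121.50 Y50.04
M5
G0 X115.93 Y104.29
M3 S835
G1 X114.20 Y95.98 F973
G1 X106.99 Y54.94
G1 X109.91 Y34.93
M5
G0 X149.23 Y109.02
M3 S253
G1 X112.96 Y19.73 F3336
M5
G0 X0.00 Y0.00

1 u = 1 mm; y_m = 181.45 − y.

[1] `<path>` quadratic bezier, #ff0000→engrave S253 F3336: (75.09,80.69) → (78.55,70.82) → (94.02,60.61) → (121.50,50.04)

[2] `<path>` cubic bezier, #008000→cut S835 F973: (115.93,104.29) → (114.20,95.98) → (106.99,54.94) → (109.91,34.93)

[3] `<polyline>` line segment, #ff0000→engrave S253 F3336: (149.23,109.02) → (112.96,19.73)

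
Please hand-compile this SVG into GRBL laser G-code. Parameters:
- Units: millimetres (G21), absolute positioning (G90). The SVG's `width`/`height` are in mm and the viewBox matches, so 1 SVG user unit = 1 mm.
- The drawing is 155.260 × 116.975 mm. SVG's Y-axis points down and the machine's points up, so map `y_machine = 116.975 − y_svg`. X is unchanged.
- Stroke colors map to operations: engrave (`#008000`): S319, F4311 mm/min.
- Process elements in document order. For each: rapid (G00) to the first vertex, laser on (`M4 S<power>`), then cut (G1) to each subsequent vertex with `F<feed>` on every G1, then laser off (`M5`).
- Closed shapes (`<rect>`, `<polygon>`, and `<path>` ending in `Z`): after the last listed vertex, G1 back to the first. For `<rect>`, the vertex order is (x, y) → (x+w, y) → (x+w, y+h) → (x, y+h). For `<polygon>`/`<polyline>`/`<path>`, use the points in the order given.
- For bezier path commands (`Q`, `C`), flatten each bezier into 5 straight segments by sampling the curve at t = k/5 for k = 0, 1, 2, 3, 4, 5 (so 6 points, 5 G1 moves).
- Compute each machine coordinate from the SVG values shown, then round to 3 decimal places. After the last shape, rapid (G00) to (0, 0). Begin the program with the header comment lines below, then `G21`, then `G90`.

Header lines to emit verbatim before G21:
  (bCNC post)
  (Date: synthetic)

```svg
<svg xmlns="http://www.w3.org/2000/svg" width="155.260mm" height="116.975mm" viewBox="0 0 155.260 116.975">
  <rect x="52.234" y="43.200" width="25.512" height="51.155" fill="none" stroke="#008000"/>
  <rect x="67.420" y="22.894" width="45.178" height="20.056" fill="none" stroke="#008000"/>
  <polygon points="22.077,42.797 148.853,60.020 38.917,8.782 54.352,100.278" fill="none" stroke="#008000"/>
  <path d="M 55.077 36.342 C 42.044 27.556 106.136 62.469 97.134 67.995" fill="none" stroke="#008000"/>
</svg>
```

(bCNC post)
(Date: synthetic)
G21
G90
G00 X52.234 Y73.775
M4 S319
G1 X77.746 Y73.775 F4311
G1 X77.746 Y22.620 F4311
G1 X52.234 Y22.620 F4311
G1 X52.234 Y73.775 F4311
M5
G00 X67.420 Y94.081
M4 S319
G1 X112.598 Y94.081 F4311
G1 X112.598 Y74.025 F4311
G1 X67.420 Y74.025 F4311
G1 X67.420 Y94.081 F4311
M5
G00 X22.077 Y74.178
M4 S319
G1 X148.853 Y56.955 F4311
G1 X38.917 Y108.193 F4311
G1 X54.352 Y16.697 F4311
G1 X22.077 Y74.178 F4311
M5
G00 X55.077 Y80.633
M4 S319
G1 X55.310 Y81.245 F4311
G1 X66.843 Y74.878 F4311
G1 X82.465 Y65.039 F4311
G1 X94.966 Y55.237 F4311
G1 X97.134 Y48.980 F4311
M5
G00 X0.000 Y0.000

Since the viewBox matches the mm dimensions, user units are millimetres directly. The only transform is the Y-flip y_m = 116.975 − y_svg.

Shape 1 is a rectangle drawn with `<rect>`. Its stroke #008000 means engrave at S319, F4311. After flipping Y the toolpath is (52.234,73.775) → (77.746,73.775) → (77.746,22.620) → (52.234,22.620) → (52.234,73.775), returning to the start.

Shape 2 is a rectangle drawn with `<rect>`. Its stroke #008000 means engrave at S319, F4311. After flipping Y the toolpath is (67.420,94.081) → (112.598,94.081) → (112.598,74.025) → (67.420,74.025) → (67.420,94.081), returning to the start.

Shape 3 is a closed polygon drawn with `<polygon>`. Its stroke #008000 means engrave at S319, F4311. After flipping Y the toolpath is (22.077,74.178) → (148.853,56.955) → (38.917,108.193) → (54.352,16.697) → (22.077,74.178), returning to the start.

Shape 4 is a cubic bezier drawn with `<path>`. Its stroke #008000 means engrave at S319, F4311. After flipping Y the toolpath is (55.077,80.633) → (55.310,81.245) → (66.843,74.878) → (82.465,65.039) → (94.966,55.237) → (97.134,48.980).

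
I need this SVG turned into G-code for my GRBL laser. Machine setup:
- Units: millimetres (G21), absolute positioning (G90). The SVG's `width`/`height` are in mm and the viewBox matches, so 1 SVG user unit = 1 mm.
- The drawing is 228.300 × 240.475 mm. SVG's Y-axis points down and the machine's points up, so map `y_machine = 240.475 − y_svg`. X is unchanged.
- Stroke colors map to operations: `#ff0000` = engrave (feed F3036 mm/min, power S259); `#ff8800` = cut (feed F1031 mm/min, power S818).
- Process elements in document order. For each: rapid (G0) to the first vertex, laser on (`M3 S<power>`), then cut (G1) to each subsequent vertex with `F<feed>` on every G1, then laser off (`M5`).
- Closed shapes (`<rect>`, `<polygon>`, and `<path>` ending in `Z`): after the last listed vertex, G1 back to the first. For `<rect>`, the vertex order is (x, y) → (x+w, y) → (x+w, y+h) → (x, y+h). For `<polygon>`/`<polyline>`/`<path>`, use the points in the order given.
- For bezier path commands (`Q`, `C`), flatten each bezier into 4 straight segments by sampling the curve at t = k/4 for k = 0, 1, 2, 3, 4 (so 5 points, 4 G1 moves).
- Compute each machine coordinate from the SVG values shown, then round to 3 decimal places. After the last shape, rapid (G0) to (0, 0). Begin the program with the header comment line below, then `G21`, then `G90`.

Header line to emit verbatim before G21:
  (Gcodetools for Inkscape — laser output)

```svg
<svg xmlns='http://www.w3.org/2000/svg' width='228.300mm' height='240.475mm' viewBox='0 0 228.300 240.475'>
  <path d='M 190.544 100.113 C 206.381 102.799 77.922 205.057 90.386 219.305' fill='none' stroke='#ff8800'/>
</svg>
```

1 u = 1 mm; y_m = 240.475 − y.

[1] `<path>` cubic bezier, #ff8800→cut S818 F1031: (190.544,140.362) → (179.823,122.609) → (141.730,85.102) → (103.005,45.427) → (90.386,21.170)

(Gcodetools for Inkscape — laser output)
G21
G90
G0 X190.544 Y140.362
M3 S818
G1 X179.823 Y122.609 F1031
G1 X141.730 Y85.102 F1031
G1 X103.005 Y45.427 F1031
G1 X90.386 Y21.170 F1031
M5
G0 X0.000 Y0.000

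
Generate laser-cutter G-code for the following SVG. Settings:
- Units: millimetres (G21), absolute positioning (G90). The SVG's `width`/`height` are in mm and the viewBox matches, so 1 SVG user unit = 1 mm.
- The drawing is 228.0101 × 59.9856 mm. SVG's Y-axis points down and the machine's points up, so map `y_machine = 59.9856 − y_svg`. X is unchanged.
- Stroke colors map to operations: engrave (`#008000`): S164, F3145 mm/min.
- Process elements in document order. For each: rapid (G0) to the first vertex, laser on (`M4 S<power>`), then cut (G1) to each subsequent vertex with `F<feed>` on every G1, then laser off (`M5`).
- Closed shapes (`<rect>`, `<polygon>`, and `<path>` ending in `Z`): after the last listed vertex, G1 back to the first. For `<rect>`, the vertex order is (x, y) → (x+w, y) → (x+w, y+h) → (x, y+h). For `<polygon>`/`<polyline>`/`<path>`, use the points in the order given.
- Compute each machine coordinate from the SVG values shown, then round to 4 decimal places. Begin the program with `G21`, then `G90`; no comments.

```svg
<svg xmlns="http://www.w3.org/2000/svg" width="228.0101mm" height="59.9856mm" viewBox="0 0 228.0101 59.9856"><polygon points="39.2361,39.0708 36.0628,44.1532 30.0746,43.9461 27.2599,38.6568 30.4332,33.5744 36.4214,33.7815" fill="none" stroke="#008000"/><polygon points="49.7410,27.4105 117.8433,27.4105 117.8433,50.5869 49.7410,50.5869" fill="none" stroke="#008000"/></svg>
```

Since the viewBox matches the mm dimensions, user units are millimetres directly. The only transform is the Y-flip y_m = 59.9856 − y_svg.

Shape 1 is a regular polygon drawn with `<polygon>`. Its stroke #008000 means engrave at S164, F3145. After flipping Y the toolpath is (39.2361,20.9148) → (36.0628,15.8324) → (30.0746,16.0395) → (27.2599,21.3288) → (30.4332,26.4112) → (36.4214,26.2041) → (39.2361,20.9148), returning to the start.

Shape 2 is a rectangle drawn with `<polygon>`. Its stroke #008000 means engrave at S164, F3145. After flipping Y the toolpath is (49.7410,32.5751) → (117.8433,32.5751) → (117.8433,9.3987) → (49.7410,9.3987) → (49.7410,32.5751), returning to the start.

G21
G90
G0 X39.2361 Y20.9148
M4 S164
G1 X36.0628 Y15.8324 F3145
G1 X30.0746 Y16.0395 F3145
G1 X27.2599 Y21.3288 F3145
G1 X30.4332 Y26.4112 F3145
G1 X36.4214 Y26.2041 F3145
G1 X39.2361 Y20.9148 F3145
M5
G0 X49.7410 Y32.5751
M4 S164
G1 X117.8433 Y32.5751 F3145
G1 X117.8433 Y9.3987 F3145
G1 X49.7410 Y9.3987 F3145
G1 X49.7410 Y32.5751 F3145
M5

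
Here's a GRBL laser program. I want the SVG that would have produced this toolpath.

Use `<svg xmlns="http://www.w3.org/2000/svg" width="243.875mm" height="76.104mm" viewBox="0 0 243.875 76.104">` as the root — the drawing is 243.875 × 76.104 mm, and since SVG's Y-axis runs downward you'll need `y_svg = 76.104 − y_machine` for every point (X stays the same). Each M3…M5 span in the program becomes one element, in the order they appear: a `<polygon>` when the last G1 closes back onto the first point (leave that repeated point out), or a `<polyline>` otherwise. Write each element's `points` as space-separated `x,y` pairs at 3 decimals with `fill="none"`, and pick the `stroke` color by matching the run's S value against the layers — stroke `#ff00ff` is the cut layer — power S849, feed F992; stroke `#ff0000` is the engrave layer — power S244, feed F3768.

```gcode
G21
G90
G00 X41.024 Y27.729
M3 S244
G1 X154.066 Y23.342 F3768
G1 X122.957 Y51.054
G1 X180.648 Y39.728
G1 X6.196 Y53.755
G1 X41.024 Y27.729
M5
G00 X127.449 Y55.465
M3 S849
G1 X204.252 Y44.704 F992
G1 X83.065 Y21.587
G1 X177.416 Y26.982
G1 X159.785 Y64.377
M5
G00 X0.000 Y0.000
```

<svg xmlns="http://www.w3.org/2000/svg" width="243.875mm" height="76.104mm" viewBox="0 0 243.875 76.104">
  <polygon points="41.024,48.375 154.066,52.762 122.957,25.050 180.648,36.376 6.196,22.349" fill="none" stroke="#ff0000"/>
  <polyline points="127.449,20.639 204.252,31.400 83.065,54.517 177.416,49.122 159.785,11.727" fill="none" stroke="#ff00ff"/>
</svg>

y_svg = 76.104 − y_m.

[1] S244→`#ff0000` (engrave); closed run; points: 41.024,48.375 154.066,52.762 122.957,25.050 180.648,36.376 6.196,22.349

[2] S849→`#ff00ff` (cut); open run; points: 127.449,20.639 204.252,31.400 83.065,54.517 177.416,49.122 159.785,11.727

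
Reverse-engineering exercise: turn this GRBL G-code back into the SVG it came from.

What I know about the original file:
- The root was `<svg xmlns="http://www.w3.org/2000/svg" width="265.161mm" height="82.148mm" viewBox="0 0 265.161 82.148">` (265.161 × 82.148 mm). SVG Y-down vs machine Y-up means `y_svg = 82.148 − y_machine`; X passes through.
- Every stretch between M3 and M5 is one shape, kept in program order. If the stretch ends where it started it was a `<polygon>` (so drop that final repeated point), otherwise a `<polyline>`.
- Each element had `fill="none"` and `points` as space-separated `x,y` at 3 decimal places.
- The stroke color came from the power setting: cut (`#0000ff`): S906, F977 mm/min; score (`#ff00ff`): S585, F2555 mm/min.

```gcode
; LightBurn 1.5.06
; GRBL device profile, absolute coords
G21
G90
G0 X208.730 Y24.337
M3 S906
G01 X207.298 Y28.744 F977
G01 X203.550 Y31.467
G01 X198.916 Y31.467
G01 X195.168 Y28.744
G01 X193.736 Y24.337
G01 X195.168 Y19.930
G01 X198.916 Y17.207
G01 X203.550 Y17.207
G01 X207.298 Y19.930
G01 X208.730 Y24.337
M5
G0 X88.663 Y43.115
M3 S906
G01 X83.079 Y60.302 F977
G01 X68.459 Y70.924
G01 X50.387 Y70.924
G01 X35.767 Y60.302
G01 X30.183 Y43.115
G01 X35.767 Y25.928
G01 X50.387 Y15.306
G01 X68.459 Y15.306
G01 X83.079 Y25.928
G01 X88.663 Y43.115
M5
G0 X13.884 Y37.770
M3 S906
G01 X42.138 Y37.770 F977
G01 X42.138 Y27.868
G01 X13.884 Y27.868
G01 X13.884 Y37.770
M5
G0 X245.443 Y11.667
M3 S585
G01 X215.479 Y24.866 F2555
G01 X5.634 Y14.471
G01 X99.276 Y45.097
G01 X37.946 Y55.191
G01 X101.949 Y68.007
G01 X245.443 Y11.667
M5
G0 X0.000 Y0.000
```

y_svg = 82.148 − y_m.

[1] S906→`#0000ff` (cut); closed run; points: 208.730,57.811 207.298,53.404 203.550,50.681 198.916,50.681 195.168,53.404 193.736,57.811 195.168,62.218 198.916,64.941 203.550,64.941 207.298,62.218

[2] S906→`#0000ff` (cut); closed run; points: 88.663,39.033 83.079,21.846 68.459,11.224 50.387,11.224 35.767,21.846 30.183,39.033 35.767,56.220 50.387,66.842 68.459,66.842 83.079,56.220

[3] S906→`#0000ff` (cut); closed run; points: 13.884,44.378 42.138,44.378 42.138,54.280 13.884,54.280

[4] S585→`#ff00ff` (score); closed run; points: 245.443,70.481 215.479,57.282 5.634,67.677 99.276,37.051 37.946,26.957 101.949,14.141

<svg xmlns="http://www.w3.org/2000/svg" width="265.161mm" height="82.148mm" viewBox="0 0 265.161 82.148">
  <polygon points="208.730,57.811 207.298,53.404 203.550,50.681 198.916,50.681 195.168,53.404 193.736,57.811 195.168,62.218 198.916,64.941 203.550,64.941 207.298,62.218" fill="none" stroke="#0000ff"/>
  <polygon points="88.663,39.033 83.079,21.846 68.459,11.224 50.387,11.224 35.767,21.846 30.183,39.033 35.767,56.220 50.387,66.842 68.459,66.842 83.079,56.220" fill="none" stroke="#0000ff"/>
  <polygon points="13.884,44.378 42.138,44.378 42.138,54.280 13.884,54.280" fill="none" stroke="#0000ff"/>
  <polygon points="245.443,70.481 215.479,57.282 5.634,67.677 99.276,37.051 37.946,26.957 101.949,14.141" fill="none" stroke="#ff00ff"/>
</svg>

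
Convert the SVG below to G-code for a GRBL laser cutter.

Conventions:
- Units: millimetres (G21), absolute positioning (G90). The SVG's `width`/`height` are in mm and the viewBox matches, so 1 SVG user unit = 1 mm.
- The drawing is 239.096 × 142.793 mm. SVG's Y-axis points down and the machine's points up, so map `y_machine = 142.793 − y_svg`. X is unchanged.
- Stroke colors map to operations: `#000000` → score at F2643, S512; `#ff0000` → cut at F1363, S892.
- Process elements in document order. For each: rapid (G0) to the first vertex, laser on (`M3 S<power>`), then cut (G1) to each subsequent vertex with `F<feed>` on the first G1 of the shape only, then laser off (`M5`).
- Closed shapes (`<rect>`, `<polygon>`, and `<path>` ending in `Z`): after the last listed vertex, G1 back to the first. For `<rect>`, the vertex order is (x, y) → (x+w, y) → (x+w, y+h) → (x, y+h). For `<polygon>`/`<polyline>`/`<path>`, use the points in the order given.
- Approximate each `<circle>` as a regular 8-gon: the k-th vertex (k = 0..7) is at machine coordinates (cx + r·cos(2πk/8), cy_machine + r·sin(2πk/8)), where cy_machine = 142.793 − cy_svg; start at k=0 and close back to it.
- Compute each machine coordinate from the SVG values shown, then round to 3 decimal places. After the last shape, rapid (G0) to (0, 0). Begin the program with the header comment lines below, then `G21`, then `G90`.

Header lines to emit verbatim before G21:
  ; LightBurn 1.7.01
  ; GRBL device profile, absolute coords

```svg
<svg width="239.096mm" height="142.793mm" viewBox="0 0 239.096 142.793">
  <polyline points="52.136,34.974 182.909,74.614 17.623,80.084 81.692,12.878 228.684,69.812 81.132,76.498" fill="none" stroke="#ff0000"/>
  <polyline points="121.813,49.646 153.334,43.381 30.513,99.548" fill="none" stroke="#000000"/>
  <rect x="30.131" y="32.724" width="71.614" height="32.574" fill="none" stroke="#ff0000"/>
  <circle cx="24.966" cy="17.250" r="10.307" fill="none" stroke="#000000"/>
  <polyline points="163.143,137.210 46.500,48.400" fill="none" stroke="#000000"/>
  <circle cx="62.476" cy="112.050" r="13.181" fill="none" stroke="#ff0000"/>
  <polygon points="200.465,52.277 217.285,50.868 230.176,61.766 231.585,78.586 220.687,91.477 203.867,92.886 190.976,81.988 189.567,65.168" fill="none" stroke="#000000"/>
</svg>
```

viewBox `0 0 239.096 142.793` with mm width/height → 1 unit = 1 mm. Flip: y_m = 142.793 − y_svg.

**Shape 1** — `<polyline>` open polyline, stroke `#ff0000` → cut (S892, F1363). Machine vertices: (52.136,107.819) → (182.909,68.179) → (17.623,62.709) → (81.692,129.915) → (228.684,72.981) → (81.132,66.295). Open path.

**Shape 2** — `<polyline>` open polyline, stroke `#000000` → score (S512, F2643). Machine vertices: (121.813,93.147) → (153.334,99.412) → (30.513,43.245). Open path.

**Shape 3** — `<rect>` rectangle, stroke `#ff0000` → cut (S892, F1363). Machine vertices: (30.131,110.069) → (101.745,110.069) → (101.745,77.495) → (30.131,77.495) → (30.131,110.069). Closed: final G1 returns to the first vertex.

**Shape 4** — `<circle>` circle, stroke `#000000` → score (S512, F2643). Machine vertices: (35.273,125.543) → (32.254,132.831) → (24.966,135.850) → (17.678,132.831) → (14.659,125.543) → (17.678,118.255) → (24.966,115.236) → (32.254,118.255) → (35.273,125.543). Closed: final G1 returns to the first vertex.

**Shape 5** — `<polyline>` line segment, stroke `#000000` → score (S512, F2643). Machine vertices: (163.143,5.583) → (46.500,94.393). Open path.

**Shape 6** — `<circle>` circle, stroke `#ff0000` → cut (S892, F1363). Machine vertices: (75.657,30.743) → (71.796,40.063) → (62.476,43.924) → (53.156,40.063) → (49.295,30.743) → (53.156,21.423) → (62.476,17.562) → (71.796,21.423) → (75.657,30.743). Closed: final G1 returns to the first vertex.

**Shape 7** — `<polygon>` regular polygon, stroke `#000000` → score (S512, F2643). Machine vertices: (200.465,90.516) → (217.285,91.925) → (230.176,81.027) → (231.585,64.207) → (220.687,51.316) → (203.867,49.907) → (190.976,60.805) → (189.567,77.625) → (200.465,90.516). Closed: final G1 returns to the first vertex.

; LightBurn 1.7.01
; GRBL device profile, absolute coords
G21
G90
G0 X52.136 Y107.819
M3 S892
G1 X182.909 Y68.179 F1363
G1 X17.623 Y62.709
G1 X81.692 Y129.915
G1 X228.684 Y72.981
G1 X81.132 Y66.295
M5
G0 X121.813 Y93.147
M3 S512
G1 X153.334 Y99.412 F2643
G1 X30.513 Y43.245
M5
G0 X30.131 Y110.069
M3 S892
G1 X101.745 Y110.069 F1363
G1 X101.745 Y77.495
G1 X30.131 Y77.495
G1 X30.131 Y110.069
M5
G0 X35.273 Y125.543
M3 S512
G1 X32.254 Y132.831 F2643
G1 X24.966 Y135.850
G1 X17.678 Y132.831
G1 X14.659 Y125.543
G1 X17.678 Y118.255
G1 X24.966 Y115.236
G1 X32.254 Y118.255
G1 X35.273 Y125.543
M5
G0 X163.143 Y5.583
M3 S512
G1 X46.500 Y94.393 F2643
M5
G0 X75.657 Y30.743
M3 S892
G1 X71.796 Y40.063 F1363
G1 X62.476 Y43.924
G1 X53.156 Y40.063
G1 X49.295 Y30.743
G1 X53.156 Y21.423
G1 X62.476 Y17.562
G1 X71.796 Y21.423
G1 X75.657 Y30.743
M5
G0 X200.465 Y90.516
M3 S512
G1 X217.285 Y91.925 F2643
G1 X230.176 Y81.027
G1 X231.585 Y64.207
G1 X220.687 Y51.316
G1 X203.867 Y49.907
G1 X190.976 Y60.805
G1 X189.567 Y77.625
G1 X200.465 Y90.516
M5
G0 X0.000 Y0.000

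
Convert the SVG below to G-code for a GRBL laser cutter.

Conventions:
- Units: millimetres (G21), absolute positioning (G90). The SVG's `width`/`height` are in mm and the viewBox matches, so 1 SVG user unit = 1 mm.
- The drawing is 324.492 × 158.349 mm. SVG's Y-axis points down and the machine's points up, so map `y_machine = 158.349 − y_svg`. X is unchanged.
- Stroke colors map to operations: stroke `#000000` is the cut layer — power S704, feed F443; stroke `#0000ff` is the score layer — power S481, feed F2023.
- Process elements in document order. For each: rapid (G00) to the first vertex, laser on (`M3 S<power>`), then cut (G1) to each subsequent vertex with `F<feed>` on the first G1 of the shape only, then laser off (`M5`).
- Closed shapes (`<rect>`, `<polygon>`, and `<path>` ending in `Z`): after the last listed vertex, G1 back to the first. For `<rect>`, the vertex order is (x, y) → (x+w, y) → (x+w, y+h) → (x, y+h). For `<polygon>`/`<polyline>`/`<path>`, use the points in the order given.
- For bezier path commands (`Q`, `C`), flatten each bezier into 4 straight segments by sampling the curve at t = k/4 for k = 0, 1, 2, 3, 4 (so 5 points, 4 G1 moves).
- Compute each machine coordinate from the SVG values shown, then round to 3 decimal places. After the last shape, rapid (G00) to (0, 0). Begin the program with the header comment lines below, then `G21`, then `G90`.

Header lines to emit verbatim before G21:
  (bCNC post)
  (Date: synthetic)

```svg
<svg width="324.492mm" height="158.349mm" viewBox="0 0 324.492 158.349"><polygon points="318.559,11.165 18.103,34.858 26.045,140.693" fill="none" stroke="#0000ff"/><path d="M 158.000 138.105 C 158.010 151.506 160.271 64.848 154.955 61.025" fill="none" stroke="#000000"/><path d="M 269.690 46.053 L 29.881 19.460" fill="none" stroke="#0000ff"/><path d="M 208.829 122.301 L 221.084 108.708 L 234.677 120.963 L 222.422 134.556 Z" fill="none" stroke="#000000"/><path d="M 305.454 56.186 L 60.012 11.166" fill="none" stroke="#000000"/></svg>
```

viewBox `0 0 324.492 158.349` with mm width/height → 1 unit = 1 mm. Flip: y_m = 158.349 − y_svg.

**Shape 1** — `<polygon>` closed polygon, stroke `#0000ff` → score (S481, F2023). Machine vertices: (318.559,147.184) → (18.103,123.491) → (26.045,17.656) → (318.559,147.184). Closed: final G1 returns to the first vertex.

**Shape 2** — `<path>` cubic bezier, stroke `#000000` → cut (S704, F443). Control points (SVG): P0=(158.000,138.105), P1=(158.010,151.506), P2=(160.271,64.848), P3=(154.955,61.025); sampled at t=k/4. Machine vertices: (158.000,20.244) → (158.276,26.097) → (158.475,52.325) → (157.675,81.783) → (154.955,97.324). Open path.

**Shape 3** — `<path>` line segment, stroke `#0000ff` → score (S481, F2023). Machine vertices: (269.690,112.296) → (29.881,138.889). Open path.

**Shape 4** — `<path>` regular polygon, stroke `#000000` → cut (S704, F443). Machine vertices: (208.829,36.048) → (221.084,49.641) → (234.677,37.386) → (222.422,23.793) → (208.829,36.048). Closed: final G1 returns to the first vertex.

**Shape 5** — `<path>` line segment, stroke `#000000` → cut (S704, F443). Machine vertices: (305.454,102.163) → (60.012,147.183). Open path.

(bCNC post)
(Date: synthetic)
G21
G90
G00 X318.559 Y147.184
M3 S481
G1 X18.103 Y123.491 F2023
G1 X26.045 Y17.656
G1 X318.559 Y147.184
M5
G00 X158.000 Y20.244
M3 S704
G1 X158.276 Y26.097 F443
G1 X158.475 Y52.325
G1 X157.675 Y81.783
G1 X154.955 Y97.324
M5
G00 X269.690 Y112.296
M3 S481
G1 X29.881 Y138.889 F2023
M5
G00 X208.829 Y36.048
M3 S704
G1 X221.084 Y49.641 F443
G1 X234.677 Y37.386
G1 X222.422 Y23.793
G1 X208.829 Y36.048
M5
G00 X305.454 Y102.163
M3 S704
G1 X60.012 Y147.183 F443
M5
G00 X0.000 Y0.000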